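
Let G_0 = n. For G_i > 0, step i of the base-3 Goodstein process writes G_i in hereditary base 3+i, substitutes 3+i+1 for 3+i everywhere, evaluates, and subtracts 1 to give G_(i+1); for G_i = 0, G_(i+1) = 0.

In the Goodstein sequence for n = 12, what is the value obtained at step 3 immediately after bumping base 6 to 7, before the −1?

12 —HB3→ 3^2 + 3 —bump→ 4^2 + 4 = 20 —(−1)→ 19
19 —HB4→ 4^2 + 3 —bump→ 5^2 + 3 = 28 —(−1)→ 27
27 —HB5→ 5^2 + 2 —bump→ 6^2 + 2 = 38 —(−1)→ 37

50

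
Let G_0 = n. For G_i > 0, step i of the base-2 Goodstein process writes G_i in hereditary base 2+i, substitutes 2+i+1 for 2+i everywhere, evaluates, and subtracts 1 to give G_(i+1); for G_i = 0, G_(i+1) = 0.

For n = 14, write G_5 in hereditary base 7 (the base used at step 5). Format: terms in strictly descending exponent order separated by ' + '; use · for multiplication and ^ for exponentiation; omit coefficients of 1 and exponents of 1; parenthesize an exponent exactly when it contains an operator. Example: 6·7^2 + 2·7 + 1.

i=0: 14 = 2^(2 + 1) + 2^2 + 2 (b=2); 2→3: 3^(3 + 1) + 3^3 + 3 = 111; 111−1 = 110
i=1: 110 = 3^(3 + 1) + 3^3 + 2 (b=3); 3→4: 4^(4 + 1) + 4^4 + 2 = 1282; 1282−1 = 1281
i=2: 1281 = 4^(4 + 1) + 4^4 + 1 (b=4); 4→5: 5^(5 + 1) + 5^5 + 1 = 18751; 18751−1 = 18750
i=3: 18750 = 5^(5 + 1) + 5^5 (b=5); 5→6: 6^(6 + 1) + 6^6 = 326592; 326592−1 = 326591
i=4: 326591 = 6^(6 + 1) + 5·6^5 + 5·6^4 + 5·6^3 + 5·6^2 + 5·6 + 5 (b=6); 6→7: 7^(7 + 1) + 5·7^5 + 5·7^4 + 5·7^3 + 5·7^2 + 5·7 + 5 = 5862841; 5862841−1 = 5862840
i=5: 5862840 = 7^(7 + 1) + 5·7^5 + 5·7^4 + 5·7^3 + 5·7^2 + 5·7 + 4 (b=7); 7→8: 8^(8 + 1) + 5·8^5 + 5·8^4 + 5·8^3 + 5·8^2 + 5·8 + 4 = 134404972; 134404972−1 = 134404971

7^(7 + 1) + 5·7^5 + 5·7^4 + 5·7^3 + 5·7^2 + 5·7 + 4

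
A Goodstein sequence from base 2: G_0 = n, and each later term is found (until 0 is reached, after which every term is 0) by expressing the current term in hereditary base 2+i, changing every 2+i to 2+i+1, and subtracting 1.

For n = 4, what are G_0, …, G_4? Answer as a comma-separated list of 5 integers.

[0] 4 ≡ 2^2 (base 2). Lift 3: 27. −1: 26.
[1] 26 ≡ 2·3^2 + 2·3 + 2 (base 3). Lift 4: 42. −1: 41.
[2] 41 ≡ 2·4^2 + 2·4 + 1 (base 4). Lift 5: 61. −1: 60.
[3] 60 ≡ 2·5^2 + 2·5 (base 5). Lift 6: 84. −1: 83.

4, 26, 41, 60, 83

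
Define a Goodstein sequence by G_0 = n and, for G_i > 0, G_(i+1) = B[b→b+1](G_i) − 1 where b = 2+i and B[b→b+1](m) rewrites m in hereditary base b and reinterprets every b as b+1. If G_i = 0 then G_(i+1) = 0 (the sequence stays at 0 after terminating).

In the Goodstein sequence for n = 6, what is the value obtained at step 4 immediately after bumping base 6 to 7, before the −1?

98040

G_0=6  [base 2] 2^2 + 2  →[2↦3]→  3^3 + 3 = 30  −1 ⇒ G_1=29
G_1=29  [base 3] 3^3 + 2  →[3↦4]→  4^4 + 2 = 258  −1 ⇒ G_2=257
G_2=257  [base 4] 4^4 + 1  →[4↦5]→  5^5 + 1 = 3126  −1 ⇒ G_3=3125
G_3=3125  [base 5] 5^5  →[5↦6]→  6^6 = 46656  −1 ⇒ G_4=46655
G_4=46655  [base 6] 5·6^5 + 5·6^4 + 5·6^3 + 5·6^2 + 5·6 + 5  →[6↦7]→  5·7^5 + 5·7^4 + 5·7^3 + 5·7^2 + 5·7 + 5 = 98040  −1 ⇒ G_5=98039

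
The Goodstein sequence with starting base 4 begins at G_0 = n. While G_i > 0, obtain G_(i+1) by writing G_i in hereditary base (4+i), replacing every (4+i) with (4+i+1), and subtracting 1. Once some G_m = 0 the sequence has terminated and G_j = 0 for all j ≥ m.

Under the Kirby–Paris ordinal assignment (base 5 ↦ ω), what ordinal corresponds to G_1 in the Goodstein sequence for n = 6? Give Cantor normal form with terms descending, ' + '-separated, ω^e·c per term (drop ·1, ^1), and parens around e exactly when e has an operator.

ω + 1

6 —HB4→ 4 + 2 —bump→ 5 + 2 = 7 —(−1)→ 6
6 —HB5→ 5 + 1 —bump→ 6 + 1 = 7 —(−1)→ 6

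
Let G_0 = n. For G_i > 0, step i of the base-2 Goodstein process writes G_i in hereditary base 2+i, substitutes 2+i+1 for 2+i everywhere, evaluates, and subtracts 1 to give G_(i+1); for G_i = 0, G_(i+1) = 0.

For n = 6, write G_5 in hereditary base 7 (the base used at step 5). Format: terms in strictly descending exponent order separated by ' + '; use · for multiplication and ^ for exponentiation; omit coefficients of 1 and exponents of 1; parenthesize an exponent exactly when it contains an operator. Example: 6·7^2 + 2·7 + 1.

G_0 = 6. HB_2(6) = 2^2 + 2. Bump = 30. G_1 = 29.
G_1 = 29. HB_3(29) = 3^3 + 2. Bump = 258. G_2 = 257.
G_2 = 257. HB_4(257) = 4^4 + 1. Bump = 3126. G_3 = 3125.
G_3 = 3125. HB_5(3125) = 5^5. Bump = 46656. G_4 = 46655.
G_4 = 46655. HB_6(46655) = 5·6^5 + 5·6^4 + 5·6^3 + 5·6^2 + 5·6 + 5. Bump = 98040. G_5 = 98039.
G_5 = 98039. HB_7(98039) = 5·7^5 + 5·7^4 + 5·7^3 + 5·7^2 + 5·7 + 4. Bump = 187244. G_6 = 187243.

5·7^5 + 5·7^4 + 5·7^3 + 5·7^2 + 5·7 + 4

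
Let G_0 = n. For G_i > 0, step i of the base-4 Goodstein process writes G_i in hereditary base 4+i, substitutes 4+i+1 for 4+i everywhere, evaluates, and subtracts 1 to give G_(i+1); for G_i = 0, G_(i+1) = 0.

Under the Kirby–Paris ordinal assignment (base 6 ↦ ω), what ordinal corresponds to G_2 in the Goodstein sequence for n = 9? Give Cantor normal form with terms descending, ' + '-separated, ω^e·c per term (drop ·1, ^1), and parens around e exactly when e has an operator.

[0] 9 ≡ 2·4 + 1 (base 4). Lift 5: 11. −1: 10.
[1] 10 ≡ 2·5 (base 5). Lift 6: 12. −1: 11.
[2] 11 ≡ 6 + 5 (base 6). Lift 7: 12. −1: 11.

ω + 5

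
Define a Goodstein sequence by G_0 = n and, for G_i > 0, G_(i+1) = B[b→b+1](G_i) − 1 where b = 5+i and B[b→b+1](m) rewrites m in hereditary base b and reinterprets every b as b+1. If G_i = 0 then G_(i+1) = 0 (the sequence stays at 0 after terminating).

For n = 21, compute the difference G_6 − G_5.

base 5: 21 = 4·5 + 1; at 6: 4·6 + 1 = 25; next = 24
base 6: 24 = 4·6; at 7: 4·7 = 28; next = 27
base 7: 27 = 3·7 + 6; at 8: 3·8 + 6 = 30; next = 29
base 8: 29 = 3·8 + 5; at 9: 3·9 + 5 = 32; next = 31
base 9: 31 = 3·9 + 4; at 10: 3·10 + 4 = 34; next = 33
base 10: 33 = 3·10 + 3; at 11: 3·11 + 3 = 36; next = 35

2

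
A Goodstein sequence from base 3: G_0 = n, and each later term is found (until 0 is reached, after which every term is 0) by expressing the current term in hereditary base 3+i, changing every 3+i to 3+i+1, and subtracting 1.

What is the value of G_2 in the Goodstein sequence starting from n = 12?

27

i=0: 12 = 3^2 + 3 (b=3); 3→4: 4^2 + 4 = 20; 20−1 = 19
i=1: 19 = 4^2 + 3 (b=4); 4→5: 5^2 + 3 = 28; 28−1 = 27
i=2: 27 = 5^2 + 2 (b=5); 5→6: 6^2 + 2 = 38; 38−1 = 37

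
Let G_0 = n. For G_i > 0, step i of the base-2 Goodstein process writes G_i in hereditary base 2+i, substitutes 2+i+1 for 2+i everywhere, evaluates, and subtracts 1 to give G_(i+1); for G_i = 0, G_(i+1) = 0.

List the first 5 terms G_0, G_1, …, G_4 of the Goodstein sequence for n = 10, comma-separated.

10 —HB2→ 2^(2 + 1) + 2 —bump→ 3^(3 + 1) + 3 = 84 —(−1)→ 83
83 —HB3→ 3^(3 + 1) + 2 —bump→ 4^(4 + 1) + 2 = 1026 —(−1)→ 1025
1025 —HB4→ 4^(4 + 1) + 1 —bump→ 5^(5 + 1) + 1 = 15626 —(−1)→ 15625
15625 —HB5→ 5^(5 + 1) —bump→ 6^(6 + 1) = 279936 —(−1)→ 279935

10, 83, 1025, 15625, 279935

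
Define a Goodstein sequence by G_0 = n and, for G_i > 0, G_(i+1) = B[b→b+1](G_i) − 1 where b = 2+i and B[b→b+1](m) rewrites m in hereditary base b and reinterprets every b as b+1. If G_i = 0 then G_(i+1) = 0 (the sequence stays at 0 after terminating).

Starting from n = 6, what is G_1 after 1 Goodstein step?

(0) 6|_2 = 2^2 + 2 ↦ 3^3 + 3|_3 = 30 ⇒ 29
(1) 29|_3 = 3^3 + 2 ↦ 4^4 + 2|_4 = 258 ⇒ 257

29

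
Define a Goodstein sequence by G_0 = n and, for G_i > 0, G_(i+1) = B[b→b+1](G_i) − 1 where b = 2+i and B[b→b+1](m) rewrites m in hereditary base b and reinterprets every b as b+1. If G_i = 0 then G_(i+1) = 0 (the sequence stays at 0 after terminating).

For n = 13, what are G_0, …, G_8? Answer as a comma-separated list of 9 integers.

13, 108, 1279, 16092, 280711, 5765998, 134219479, 3486786855, 100000003325

G_0=13  [base 2] 2^(2 + 1) + 2^2 + 1  →[2↦3]→  3^(3 + 1) + 3^3 + 1 = 109  −1 ⇒ G_1=108
G_1=108  [base 3] 3^(3 + 1) + 3^3  →[3↦4]→  4^(4 + 1) + 4^4 = 1280  −1 ⇒ G_2=1279
G_2=1279  [base 4] 4^(4 + 1) + 3·4^3 + 3·4^2 + 3·4 + 3  →[4↦5]→  5^(5 + 1) + 3·5^3 + 3·5^2 + 3·5 + 3 = 16093  −1 ⇒ G_3=16092
G_3=16092  [base 5] 5^(5 + 1) + 3·5^3 + 3·5^2 + 3·5 + 2  →[5↦6]→  6^(6 + 1) + 3·6^3 + 3·6^2 + 3·6 + 2 = 280712  −1 ⇒ G_4=280711
G_4=280711  [base 6] 6^(6 + 1) + 3·6^3 + 3·6^2 + 3·6 + 1  →[6↦7]→  7^(7 + 1) + 3·7^3 + 3·7^2 + 3·7 + 1 = 5765999  −1 ⇒ G_5=5765998
G_5=5765998  [base 7] 7^(7 + 1) + 3·7^3 + 3·7^2 + 3·7  →[7↦8]→  8^(8 + 1) + 3·8^3 + 3·8^2 + 3·8 = 134219480  −1 ⇒ G_6=134219479
G_6=134219479  [base 8] 8^(8 + 1) + 3·8^3 + 3·8^2 + 2·8 + 7  →[8↦9]→  9^(9 + 1) + 3·9^3 + 3·9^2 + 2·9 + 7 = 3486786856  −1 ⇒ G_7=3486786855
G_7=3486786855  [base 9] 9^(9 + 1) + 3·9^3 + 3·9^2 + 2·9 + 6  →[9↦10]→  10^(10 + 1) + 3·10^3 + 3·10^2 + 2·10 + 6 = 100000003326  −1 ⇒ G_8=100000003325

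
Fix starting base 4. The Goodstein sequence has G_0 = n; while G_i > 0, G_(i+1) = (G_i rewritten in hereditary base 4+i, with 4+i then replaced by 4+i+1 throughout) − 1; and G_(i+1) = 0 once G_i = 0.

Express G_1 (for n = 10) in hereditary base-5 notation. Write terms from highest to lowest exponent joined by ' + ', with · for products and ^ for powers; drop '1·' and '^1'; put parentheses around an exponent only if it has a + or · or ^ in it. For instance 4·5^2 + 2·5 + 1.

2·5 + 1

(0) 10|_4 = 2·4 + 2 ↦ 2·5 + 2|_5 = 12 ⇒ 11
(1) 11|_5 = 2·5 + 1 ↦ 2·6 + 1|_6 = 13 ⇒ 12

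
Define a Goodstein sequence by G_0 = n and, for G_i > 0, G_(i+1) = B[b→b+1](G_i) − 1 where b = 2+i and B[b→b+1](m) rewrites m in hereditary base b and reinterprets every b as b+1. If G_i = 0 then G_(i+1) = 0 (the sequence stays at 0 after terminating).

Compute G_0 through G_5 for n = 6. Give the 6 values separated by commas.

6, 29, 257, 3125, 46655, 98039

i=0: 6 = 2^2 + 2 (b=2); 2→3: 3^3 + 3 = 30; 30−1 = 29
i=1: 29 = 3^3 + 2 (b=3); 3→4: 4^4 + 2 = 258; 258−1 = 257
i=2: 257 = 4^4 + 1 (b=4); 4→5: 5^5 + 1 = 3126; 3126−1 = 3125
i=3: 3125 = 5^5 (b=5); 5→6: 6^6 = 46656; 46656−1 = 46655
i=4: 46655 = 5·6^5 + 5·6^4 + 5·6^3 + 5·6^2 + 5·6 + 5 (b=6); 6→7: 5·7^5 + 5·7^4 + 5·7^3 + 5·7^2 + 5·7 + 5 = 98040; 98040−1 = 98039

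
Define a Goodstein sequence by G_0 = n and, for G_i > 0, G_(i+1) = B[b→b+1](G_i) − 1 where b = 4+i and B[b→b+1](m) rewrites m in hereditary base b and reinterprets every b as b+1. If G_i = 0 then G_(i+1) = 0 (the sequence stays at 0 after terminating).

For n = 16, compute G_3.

step 0: 16 = 4^2; sub 5 for 4: 5^2; = 25; G_1 = 25−1 = 24
step 1: 24 = 4·5 + 4; sub 6 for 5: 4·6 + 4; = 28; G_2 = 28−1 = 27
step 2: 27 = 4·6 + 3; sub 7 for 6: 4·7 + 3; = 31; G_3 = 31−1 = 30
step 3: 30 = 4·7 + 2; sub 8 for 7: 4·8 + 2; = 34; G_4 = 34−1 = 33

30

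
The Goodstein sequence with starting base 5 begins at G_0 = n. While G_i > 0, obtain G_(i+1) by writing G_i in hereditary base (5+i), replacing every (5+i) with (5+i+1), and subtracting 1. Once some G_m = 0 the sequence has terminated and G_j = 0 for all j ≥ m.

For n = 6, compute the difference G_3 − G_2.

-1

base 5: 6 = 5 + 1; at 6: 6 + 1 = 7; next = 6
base 6: 6 = 6; at 7: 7 = 7; next = 6
base 7: 6 = 6; at 8: 6 = 6; next = 5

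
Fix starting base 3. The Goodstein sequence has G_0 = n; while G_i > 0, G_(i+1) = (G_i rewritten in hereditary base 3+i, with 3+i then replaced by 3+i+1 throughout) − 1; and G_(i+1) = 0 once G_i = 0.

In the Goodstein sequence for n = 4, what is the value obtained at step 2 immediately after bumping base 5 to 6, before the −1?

4

G_0 = 4. HB_3(4) = 3 + 1. Bump = 5. G_1 = 4.
G_1 = 4. HB_4(4) = 4. Bump = 5. G_2 = 4.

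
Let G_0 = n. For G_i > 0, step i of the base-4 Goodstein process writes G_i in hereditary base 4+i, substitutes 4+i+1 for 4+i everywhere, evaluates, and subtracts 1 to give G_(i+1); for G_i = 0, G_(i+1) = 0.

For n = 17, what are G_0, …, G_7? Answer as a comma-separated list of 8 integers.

17, 25, 35, 39, 43, 47, 51, 55

base 4: 17 = 4^2 + 1; at 5: 5^2 + 1 = 26; next = 25
base 5: 25 = 5^2; at 6: 6^2 = 36; next = 35
base 6: 35 = 5·6 + 5; at 7: 5·7 + 5 = 40; next = 39
base 7: 39 = 5·7 + 4; at 8: 5·8 + 4 = 44; next = 43
base 8: 43 = 5·8 + 3; at 9: 5·9 + 3 = 48; next = 47
base 9: 47 = 5·9 + 2; at 10: 5·10 + 2 = 52; next = 51
base 10: 51 = 5·10 + 1; at 11: 5·11 + 1 = 56; next = 55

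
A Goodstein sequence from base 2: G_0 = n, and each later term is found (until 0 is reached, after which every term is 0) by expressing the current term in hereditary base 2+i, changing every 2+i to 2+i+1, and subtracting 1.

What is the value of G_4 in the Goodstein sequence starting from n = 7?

46657

base 2: 7 = 2^2 + 2 + 1; at 3: 3^3 + 3 + 1 = 31; next = 30
base 3: 30 = 3^3 + 3; at 4: 4^4 + 4 = 260; next = 259
base 4: 259 = 4^4 + 3; at 5: 5^5 + 3 = 3128; next = 3127
base 5: 3127 = 5^5 + 2; at 6: 6^6 + 2 = 46658; next = 46657
base 6: 46657 = 6^6 + 1; at 7: 7^7 + 1 = 823544; next = 823543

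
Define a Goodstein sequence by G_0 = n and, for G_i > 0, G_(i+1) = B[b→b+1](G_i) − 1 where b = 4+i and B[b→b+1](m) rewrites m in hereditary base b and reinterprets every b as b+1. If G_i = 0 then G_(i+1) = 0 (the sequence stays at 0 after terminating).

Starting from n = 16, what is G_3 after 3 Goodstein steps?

16 —HB4→ 4^2 —bump→ 5^2 = 25 —(−1)→ 24
24 —HB5→ 4·5 + 4 —bump→ 4·6 + 4 = 28 —(−1)→ 27
27 —HB6→ 4·6 + 3 —bump→ 4·7 + 3 = 31 —(−1)→ 30
30 —HB7→ 4·7 + 2 —bump→ 4·8 + 2 = 34 —(−1)→ 33

30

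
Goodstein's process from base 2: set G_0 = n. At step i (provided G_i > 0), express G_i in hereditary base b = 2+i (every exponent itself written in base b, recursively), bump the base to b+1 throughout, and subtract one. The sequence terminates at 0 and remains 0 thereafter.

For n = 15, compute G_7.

base 2: 15 = 2^(2 + 1) + 2^2 + 2 + 1; at 3: 3^(3 + 1) + 3^3 + 3 + 1 = 112; next = 111
base 3: 111 = 3^(3 + 1) + 3^3 + 3; at 4: 4^(4 + 1) + 4^4 + 4 = 1284; next = 1283
base 4: 1283 = 4^(4 + 1) + 4^4 + 3; at 5: 5^(5 + 1) + 5^5 + 3 = 18753; next = 18752
base 5: 18752 = 5^(5 + 1) + 5^5 + 2; at 6: 6^(6 + 1) + 6^6 + 2 = 326594; next = 326593
base 6: 326593 = 6^(6 + 1) + 6^6 + 1; at 7: 7^(7 + 1) + 7^7 + 1 = 6588345; next = 6588344
base 7: 6588344 = 7^(7 + 1) + 7^7; at 8: 8^(8 + 1) + 8^8 = 150994944; next = 150994943
base 8: 150994943 = 8^(8 + 1) + 7·8^7 + 7·8^6 + 7·8^5 + 7·8^4 + 7·8^3 + 7·8^2 + 7·8 + 7; at 9: 9^(9 + 1) + 7·9^7 + 7·9^6 + 7·9^5 + 7·9^4 + 7·9^3 + 7·9^2 + 7·9 + 7 = 3524450281; next = 3524450280

3524450280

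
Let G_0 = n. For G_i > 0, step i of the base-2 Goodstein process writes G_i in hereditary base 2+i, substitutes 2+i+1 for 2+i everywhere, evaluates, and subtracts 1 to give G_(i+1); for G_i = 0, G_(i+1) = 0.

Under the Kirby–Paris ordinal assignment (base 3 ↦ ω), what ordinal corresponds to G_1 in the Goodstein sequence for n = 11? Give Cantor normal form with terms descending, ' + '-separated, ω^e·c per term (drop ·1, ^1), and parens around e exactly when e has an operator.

ω^(ω + 1) + ω

G_0=11  [base 2] 2^(2 + 1) + 2 + 1  →[2↦3]→  3^(3 + 1) + 3 + 1 = 85  −1 ⇒ G_1=84
G_1=84  [base 3] 3^(3 + 1) + 3  →[3↦4]→  4^(4 + 1) + 4 = 1028  −1 ⇒ G_2=1027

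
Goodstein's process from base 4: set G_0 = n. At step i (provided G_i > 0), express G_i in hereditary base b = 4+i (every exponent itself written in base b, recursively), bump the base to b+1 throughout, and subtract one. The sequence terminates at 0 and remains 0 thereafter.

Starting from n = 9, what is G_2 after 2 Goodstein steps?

11

base 4: 9 = 2·4 + 1; at 5: 2·5 + 1 = 11; next = 10
base 5: 10 = 2·5; at 6: 2·6 = 12; next = 11
base 6: 11 = 6 + 5; at 7: 7 + 5 = 12; next = 11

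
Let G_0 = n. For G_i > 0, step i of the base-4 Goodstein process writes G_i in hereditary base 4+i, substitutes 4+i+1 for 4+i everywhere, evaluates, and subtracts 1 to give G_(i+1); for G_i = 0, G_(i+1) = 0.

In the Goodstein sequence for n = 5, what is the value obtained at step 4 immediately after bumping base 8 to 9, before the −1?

3

base 4: 5 = 4 + 1; at 5: 5 + 1 = 6; next = 5
base 5: 5 = 5; at 6: 6 = 6; next = 5
base 6: 5 = 5; at 7: 5 = 5; next = 4
base 7: 4 = 4; at 8: 4 = 4; next = 3
base 8: 3 = 3; at 9: 3 = 3; next = 2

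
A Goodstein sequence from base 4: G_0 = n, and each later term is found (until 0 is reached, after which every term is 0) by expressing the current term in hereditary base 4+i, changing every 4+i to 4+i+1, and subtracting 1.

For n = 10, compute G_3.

base 4: 10 = 2·4 + 2; at 5: 2·5 + 2 = 12; next = 11
base 5: 11 = 2·5 + 1; at 6: 2·6 + 1 = 13; next = 12
base 6: 12 = 2·6; at 7: 2·7 = 14; next = 13
base 7: 13 = 7 + 6; at 8: 8 + 6 = 14; next = 13

13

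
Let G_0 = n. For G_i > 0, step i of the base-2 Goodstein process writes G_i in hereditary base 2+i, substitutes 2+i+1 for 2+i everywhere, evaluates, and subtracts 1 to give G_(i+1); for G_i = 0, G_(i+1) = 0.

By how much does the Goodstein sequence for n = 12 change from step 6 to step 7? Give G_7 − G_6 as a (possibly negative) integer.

base 2: 12 = 2^(2 + 1) + 2^2; at 3: 3^(3 + 1) + 3^3 = 108; next = 107
base 3: 107 = 3^(3 + 1) + 2·3^2 + 2·3 + 2; at 4: 4^(4 + 1) + 2·4^2 + 2·4 + 2 = 1066; next = 1065
base 4: 1065 = 4^(4 + 1) + 2·4^2 + 2·4 + 1; at 5: 5^(5 + 1) + 2·5^2 + 2·5 + 1 = 15686; next = 15685
base 5: 15685 = 5^(5 + 1) + 2·5^2 + 2·5; at 6: 6^(6 + 1) + 2·6^2 + 2·6 = 280020; next = 280019
base 6: 280019 = 6^(6 + 1) + 2·6^2 + 6 + 5; at 7: 7^(7 + 1) + 2·7^2 + 7 + 5 = 5764911; next = 5764910
base 7: 5764910 = 7^(7 + 1) + 2·7^2 + 7 + 4; at 8: 8^(8 + 1) + 2·8^2 + 8 + 4 = 134217868; next = 134217867
base 8: 134217867 = 8^(8 + 1) + 2·8^2 + 8 + 3; at 9: 9^(9 + 1) + 2·9^2 + 9 + 3 = 3486784575; next = 3486784574

3352566707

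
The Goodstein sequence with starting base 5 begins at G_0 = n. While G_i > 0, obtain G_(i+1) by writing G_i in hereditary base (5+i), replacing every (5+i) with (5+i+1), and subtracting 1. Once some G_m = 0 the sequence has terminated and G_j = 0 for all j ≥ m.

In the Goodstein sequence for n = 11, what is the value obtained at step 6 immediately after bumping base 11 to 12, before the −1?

14

(0) 11|_5 = 2·5 + 1 ↦ 2·6 + 1|_6 = 13 ⇒ 12
(1) 12|_6 = 2·6 ↦ 2·7|_7 = 14 ⇒ 13
(2) 13|_7 = 7 + 6 ↦ 8 + 6|_8 = 14 ⇒ 13
(3) 13|_8 = 8 + 5 ↦ 9 + 5|_9 = 14 ⇒ 13
(4) 13|_9 = 9 + 4 ↦ 10 + 4|_10 = 14 ⇒ 13
(5) 13|_10 = 10 + 3 ↦ 11 + 3|_11 = 14 ⇒ 13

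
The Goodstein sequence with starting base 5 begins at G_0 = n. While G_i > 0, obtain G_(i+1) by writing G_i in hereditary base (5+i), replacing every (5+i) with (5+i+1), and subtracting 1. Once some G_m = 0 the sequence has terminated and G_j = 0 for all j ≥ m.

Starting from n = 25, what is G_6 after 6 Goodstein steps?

55

G_0=25  [base 5] 5^2  →[5↦6]→  6^2 = 36  −1 ⇒ G_1=35
G_1=35  [base 6] 5·6 + 5  →[6↦7]→  5·7 + 5 = 40  −1 ⇒ G_2=39
G_2=39  [base 7] 5·7 + 4  →[7↦8]→  5·8 + 4 = 44  −1 ⇒ G_3=43
G_3=43  [base 8] 5·8 + 3  →[8↦9]→  5·9 + 3 = 48  −1 ⇒ G_4=47
G_4=47  [base 9] 5·9 + 2  →[9↦10]→  5·10 + 2 = 52  −1 ⇒ G_5=51
G_5=51  [base 10] 5·10 + 1  →[10↦11]→  5·11 + 1 = 56  −1 ⇒ G_6=55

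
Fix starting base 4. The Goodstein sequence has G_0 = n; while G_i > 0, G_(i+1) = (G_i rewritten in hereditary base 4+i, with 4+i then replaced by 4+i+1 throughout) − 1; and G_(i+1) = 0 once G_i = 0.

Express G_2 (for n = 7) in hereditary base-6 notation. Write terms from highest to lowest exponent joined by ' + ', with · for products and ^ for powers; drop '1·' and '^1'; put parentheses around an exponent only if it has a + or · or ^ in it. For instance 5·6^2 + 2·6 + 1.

G_0=7  [base 4] 4 + 3  →[4↦5]→  5 + 3 = 8  −1 ⇒ G_1=7
G_1=7  [base 5] 5 + 2  →[5↦6]→  6 + 2 = 8  −1 ⇒ G_2=7
G_2=7  [base 6] 6 + 1  →[6↦7]→  7 + 1 = 8  −1 ⇒ G_3=7

6 + 1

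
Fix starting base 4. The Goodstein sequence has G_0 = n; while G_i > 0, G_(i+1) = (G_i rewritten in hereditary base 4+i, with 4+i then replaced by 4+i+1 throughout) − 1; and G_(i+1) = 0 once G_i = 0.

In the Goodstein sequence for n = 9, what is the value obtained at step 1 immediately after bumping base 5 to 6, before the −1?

12

base 4: 9 = 2·4 + 1; at 5: 2·5 + 1 = 11; next = 10
base 5: 10 = 2·5; at 6: 2·6 = 12; next = 11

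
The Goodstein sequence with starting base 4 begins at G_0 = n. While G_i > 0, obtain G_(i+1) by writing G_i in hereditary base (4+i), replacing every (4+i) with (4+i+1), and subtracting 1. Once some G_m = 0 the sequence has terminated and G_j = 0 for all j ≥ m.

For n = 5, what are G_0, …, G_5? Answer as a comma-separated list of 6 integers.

G_0=5  [base 4] 4 + 1  →[4↦5]→  5 + 1 = 6  −1 ⇒ G_1=5
G_1=5  [base 5] 5  →[5↦6]→  6 = 6  −1 ⇒ G_2=5
G_2=5  [base 6] 5  →[6↦7]→  5 = 5  −1 ⇒ G_3=4
G_3=4  [base 7] 4  →[7↦8]→  4 = 4  −1 ⇒ G_4=3
G_4=3  [base 8] 3  →[8↦9]→  3 = 3  −1 ⇒ G_5=2

5, 5, 5, 4, 3, 2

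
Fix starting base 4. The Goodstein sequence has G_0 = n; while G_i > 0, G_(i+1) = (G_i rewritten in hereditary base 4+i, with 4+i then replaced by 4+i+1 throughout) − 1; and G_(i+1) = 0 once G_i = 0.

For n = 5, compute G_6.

1

G_0=5  [base 4] 4 + 1  →[4↦5]→  5 + 1 = 6  −1 ⇒ G_1=5
G_1=5  [base 5] 5  →[5↦6]→  6 = 6  −1 ⇒ G_2=5
G_2=5  [base 6] 5  →[6↦7]→  5 = 5  −1 ⇒ G_3=4
G_3=4  [base 7] 4  →[7↦8]→  4 = 4  −1 ⇒ G_4=3
G_4=3  [base 8] 3  →[8↦9]→  3 = 3  −1 ⇒ G_5=2
G_5=2  [base 9] 2  →[9↦10]→  2 = 2  −1 ⇒ G_6=1
G_6=1  [base 10] 1  →[10↦11]→  1 = 1  −1 ⇒ G_7=0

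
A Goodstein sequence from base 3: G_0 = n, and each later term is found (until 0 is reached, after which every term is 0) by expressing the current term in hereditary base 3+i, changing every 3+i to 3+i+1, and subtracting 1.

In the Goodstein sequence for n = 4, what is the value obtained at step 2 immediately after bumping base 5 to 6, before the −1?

4

(0) 4|_3 = 3 + 1 ↦ 4 + 1|_4 = 5 ⇒ 4
(1) 4|_4 = 4 ↦ 5|_5 = 5 ⇒ 4
(2) 4|_5 = 4 ↦ 4|_6 = 4 ⇒ 3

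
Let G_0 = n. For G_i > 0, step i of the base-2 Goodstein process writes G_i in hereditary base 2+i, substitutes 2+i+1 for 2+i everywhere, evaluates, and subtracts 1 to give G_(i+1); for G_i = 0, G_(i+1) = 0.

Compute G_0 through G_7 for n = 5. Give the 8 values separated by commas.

i=0: 5 = 2^2 + 1 (b=2); 2→3: 3^3 + 1 = 28; 28−1 = 27
i=1: 27 = 3^3 (b=3); 3→4: 4^4 = 256; 256−1 = 255
i=2: 255 = 3·4^3 + 3·4^2 + 3·4 + 3 (b=4); 4→5: 3·5^3 + 3·5^2 + 3·5 + 3 = 468; 468−1 = 467
i=3: 467 = 3·5^3 + 3·5^2 + 3·5 + 2 (b=5); 5→6: 3·6^3 + 3·6^2 + 3·6 + 2 = 776; 776−1 = 775
i=4: 775 = 3·6^3 + 3·6^2 + 3·6 + 1 (b=6); 6→7: 3·7^3 + 3·7^2 + 3·7 + 1 = 1198; 1198−1 = 1197
i=5: 1197 = 3·7^3 + 3·7^2 + 3·7 (b=7); 7→8: 3·8^3 + 3·8^2 + 3·8 = 1752; 1752−1 = 1751
i=6: 1751 = 3·8^3 + 3·8^2 + 2·8 + 7 (b=8); 8→9: 3·9^3 + 3·9^2 + 2·9 + 7 = 2455; 2455−1 = 2454

5, 27, 255, 467, 775, 1197, 1751, 2454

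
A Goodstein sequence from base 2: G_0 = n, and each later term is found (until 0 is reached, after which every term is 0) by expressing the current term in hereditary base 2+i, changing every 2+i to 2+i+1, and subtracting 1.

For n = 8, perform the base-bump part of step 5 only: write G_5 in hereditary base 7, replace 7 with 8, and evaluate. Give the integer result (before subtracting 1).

G_0=8  [base 2] 2^(2 + 1)  →[2↦3]→  3^(3 + 1) = 81  −1 ⇒ G_1=80
G_1=80  [base 3] 2·3^3 + 2·3^2 + 2·3 + 2  →[3↦4]→  2·4^4 + 2·4^2 + 2·4 + 2 = 554  −1 ⇒ G_2=553
G_2=553  [base 4] 2·4^4 + 2·4^2 + 2·4 + 1  →[4↦5]→  2·5^5 + 2·5^2 + 2·5 + 1 = 6311  −1 ⇒ G_3=6310
G_3=6310  [base 5] 2·5^5 + 2·5^2 + 2·5  →[5↦6]→  2·6^6 + 2·6^2 + 2·6 = 93396  −1 ⇒ G_4=93395
G_4=93395  [base 6] 2·6^6 + 2·6^2 + 6 + 5  →[6↦7]→  2·7^7 + 2·7^2 + 7 + 5 = 1647196  −1 ⇒ G_5=1647195
G_5=1647195  [base 7] 2·7^7 + 2·7^2 + 7 + 4  →[7↦8]→  2·8^8 + 2·8^2 + 8 + 4 = 33554572  −1 ⇒ G_6=33554571

33554572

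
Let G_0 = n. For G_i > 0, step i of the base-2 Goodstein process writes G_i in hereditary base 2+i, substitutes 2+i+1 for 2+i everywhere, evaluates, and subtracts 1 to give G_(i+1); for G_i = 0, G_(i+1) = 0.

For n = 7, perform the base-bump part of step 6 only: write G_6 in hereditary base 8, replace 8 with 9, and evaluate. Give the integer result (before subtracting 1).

i=0: 7 = 2^2 + 2 + 1 (b=2); 2→3: 3^3 + 3 + 1 = 31; 31−1 = 30
i=1: 30 = 3^3 + 3 (b=3); 3→4: 4^4 + 4 = 260; 260−1 = 259
i=2: 259 = 4^4 + 3 (b=4); 4→5: 5^5 + 3 = 3128; 3128−1 = 3127
i=3: 3127 = 5^5 + 2 (b=5); 5→6: 6^6 + 2 = 46658; 46658−1 = 46657
i=4: 46657 = 6^6 + 1 (b=6); 6→7: 7^7 + 1 = 823544; 823544−1 = 823543
i=5: 823543 = 7^7 (b=7); 7→8: 8^8 = 16777216; 16777216−1 = 16777215
i=6: 16777215 = 7·8^7 + 7·8^6 + 7·8^5 + 7·8^4 + 7·8^3 + 7·8^2 + 7·8 + 7 (b=8); 8→9: 7·9^7 + 7·9^6 + 7·9^5 + 7·9^4 + 7·9^3 + 7·9^2 + 7·9 + 7 = 37665880; 37665880−1 = 37665879

37665880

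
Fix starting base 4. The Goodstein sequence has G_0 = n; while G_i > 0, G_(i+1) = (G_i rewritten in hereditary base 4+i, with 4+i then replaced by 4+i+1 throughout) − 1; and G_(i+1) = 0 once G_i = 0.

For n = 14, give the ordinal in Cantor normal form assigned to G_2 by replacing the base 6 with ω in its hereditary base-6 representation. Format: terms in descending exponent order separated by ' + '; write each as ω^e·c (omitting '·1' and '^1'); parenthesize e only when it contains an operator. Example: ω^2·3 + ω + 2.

14 —HB4→ 3·4 + 2 —bump→ 3·5 + 2 = 17 —(−1)→ 16
16 —HB5→ 3·5 + 1 —bump→ 3·6 + 1 = 19 —(−1)→ 18

ω·3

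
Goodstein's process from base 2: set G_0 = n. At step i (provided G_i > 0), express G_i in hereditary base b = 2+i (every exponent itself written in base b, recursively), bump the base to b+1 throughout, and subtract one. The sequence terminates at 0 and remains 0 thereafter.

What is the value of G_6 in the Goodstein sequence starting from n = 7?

16777215

step 0: 7 = 2^2 + 2 + 1; sub 3 for 2: 3^3 + 3 + 1; = 31; G_1 = 31−1 = 30
step 1: 30 = 3^3 + 3; sub 4 for 3: 4^4 + 4; = 260; G_2 = 260−1 = 259
step 2: 259 = 4^4 + 3; sub 5 for 4: 5^5 + 3; = 3128; G_3 = 3128−1 = 3127
step 3: 3127 = 5^5 + 2; sub 6 for 5: 6^6 + 2; = 46658; G_4 = 46658−1 = 46657
step 4: 46657 = 6^6 + 1; sub 7 for 6: 7^7 + 1; = 823544; G_5 = 823544−1 = 823543
step 5: 823543 = 7^7; sub 8 for 7: 8^8; = 16777216; G_6 = 16777216−1 = 16777215
step 6: 16777215 = 7·8^7 + 7·8^6 + 7·8^5 + 7·8^4 + 7·8^3 + 7·8^2 + 7·8 + 7; sub 9 for 8: 7·9^7 + 7·9^6 + 7·9^5 + 7·9^4 + 7·9^3 + 7·9^2 + 7·9 + 7; = 37665880; G_7 = 37665880−1 = 37665879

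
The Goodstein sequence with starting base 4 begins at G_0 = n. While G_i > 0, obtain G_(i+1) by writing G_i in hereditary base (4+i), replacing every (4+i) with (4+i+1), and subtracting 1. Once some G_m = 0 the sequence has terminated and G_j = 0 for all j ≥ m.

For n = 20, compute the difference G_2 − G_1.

10

G_0=20  [base 4] 4^2 + 4  →[4↦5]→  5^2 + 5 = 30  −1 ⇒ G_1=29
G_1=29  [base 5] 5^2 + 4  →[5↦6]→  6^2 + 4 = 40  −1 ⇒ G_2=39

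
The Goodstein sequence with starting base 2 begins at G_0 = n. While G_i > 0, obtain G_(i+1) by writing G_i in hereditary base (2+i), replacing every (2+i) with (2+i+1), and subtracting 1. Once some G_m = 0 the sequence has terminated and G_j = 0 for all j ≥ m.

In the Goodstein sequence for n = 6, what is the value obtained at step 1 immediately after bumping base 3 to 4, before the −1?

258

[0] 6 ≡ 2^2 + 2 (base 2). Lift 3: 30. −1: 29.
[1] 29 ≡ 3^3 + 2 (base 3). Lift 4: 258. −1: 257.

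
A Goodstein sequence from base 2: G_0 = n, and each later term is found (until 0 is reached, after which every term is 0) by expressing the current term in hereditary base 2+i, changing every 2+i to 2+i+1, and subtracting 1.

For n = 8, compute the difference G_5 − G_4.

i=0: 8 = 2^(2 + 1) (b=2); 2→3: 3^(3 + 1) = 81; 81−1 = 80
i=1: 80 = 2·3^3 + 2·3^2 + 2·3 + 2 (b=3); 3→4: 2·4^4 + 2·4^2 + 2·4 + 2 = 554; 554−1 = 553
i=2: 553 = 2·4^4 + 2·4^2 + 2·4 + 1 (b=4); 4→5: 2·5^5 + 2·5^2 + 2·5 + 1 = 6311; 6311−1 = 6310
i=3: 6310 = 2·5^5 + 2·5^2 + 2·5 (b=5); 5→6: 2·6^6 + 2·6^2 + 2·6 = 93396; 93396−1 = 93395
i=4: 93395 = 2·6^6 + 2·6^2 + 6 + 5 (b=6); 6→7: 2·7^7 + 2·7^2 + 7 + 5 = 1647196; 1647196−1 = 1647195

1553800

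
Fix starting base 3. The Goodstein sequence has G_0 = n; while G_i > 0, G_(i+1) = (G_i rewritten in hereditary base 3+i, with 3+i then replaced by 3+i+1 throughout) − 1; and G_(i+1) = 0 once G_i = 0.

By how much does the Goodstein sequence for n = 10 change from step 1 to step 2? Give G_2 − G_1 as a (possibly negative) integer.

8

G_0 = 10. HB_3(10) = 3^2 + 1. Bump = 17. G_1 = 16.
G_1 = 16. HB_4(16) = 4^2. Bump = 25. G_2 = 24.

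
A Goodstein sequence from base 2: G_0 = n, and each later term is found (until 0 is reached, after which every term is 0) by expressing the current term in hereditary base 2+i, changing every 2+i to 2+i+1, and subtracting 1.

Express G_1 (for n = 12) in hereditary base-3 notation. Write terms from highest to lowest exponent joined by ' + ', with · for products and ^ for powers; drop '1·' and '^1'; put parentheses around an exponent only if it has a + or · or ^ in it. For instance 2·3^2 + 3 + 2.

i=0: 12 = 2^(2 + 1) + 2^2 (b=2); 2→3: 3^(3 + 1) + 3^3 = 108; 108−1 = 107
i=1: 107 = 3^(3 + 1) + 2·3^2 + 2·3 + 2 (b=3); 3→4: 4^(4 + 1) + 2·4^2 + 2·4 + 2 = 1066; 1066−1 = 1065

3^(3 + 1) + 2·3^2 + 2·3 + 2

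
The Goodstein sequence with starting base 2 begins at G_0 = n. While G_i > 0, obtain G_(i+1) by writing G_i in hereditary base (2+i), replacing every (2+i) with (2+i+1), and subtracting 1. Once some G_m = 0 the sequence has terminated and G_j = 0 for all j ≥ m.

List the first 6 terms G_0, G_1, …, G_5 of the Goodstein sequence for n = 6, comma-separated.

6 —HB2→ 2^2 + 2 —bump→ 3^3 + 3 = 30 —(−1)→ 29
29 —HB3→ 3^3 + 2 —bump→ 4^4 + 2 = 258 —(−1)→ 257
257 —HB4→ 4^4 + 1 —bump→ 5^5 + 1 = 3126 —(−1)→ 3125
3125 —HB5→ 5^5 —bump→ 6^6 = 46656 —(−1)→ 46655
46655 —HB6→ 5·6^5 + 5·6^4 + 5·6^3 + 5·6^2 + 5·6 + 5 —bump→ 5·7^5 + 5·7^4 + 5·7^3 + 5·7^2 + 5·7 + 5 = 98040 —(−1)→ 98039

6, 29, 257, 3125, 46655, 98039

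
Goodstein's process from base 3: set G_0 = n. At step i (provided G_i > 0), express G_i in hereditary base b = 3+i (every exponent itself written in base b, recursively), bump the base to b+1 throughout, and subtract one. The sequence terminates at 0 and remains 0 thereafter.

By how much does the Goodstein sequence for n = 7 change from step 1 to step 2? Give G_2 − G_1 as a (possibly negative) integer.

1

G_0=7  [base 3] 2·3 + 1  →[3↦4]→  2·4 + 1 = 9  −1 ⇒ G_1=8
G_1=8  [base 4] 2·4  →[4↦5]→  2·5 = 10  −1 ⇒ G_2=9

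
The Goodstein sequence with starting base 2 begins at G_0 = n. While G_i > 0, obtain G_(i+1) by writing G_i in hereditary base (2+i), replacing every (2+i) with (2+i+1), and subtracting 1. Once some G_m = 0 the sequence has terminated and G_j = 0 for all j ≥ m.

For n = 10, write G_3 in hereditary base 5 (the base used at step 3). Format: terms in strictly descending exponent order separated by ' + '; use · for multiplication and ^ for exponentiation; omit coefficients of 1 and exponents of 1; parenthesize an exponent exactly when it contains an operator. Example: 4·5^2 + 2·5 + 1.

5^(5 + 1)

step 0: 10 = 2^(2 + 1) + 2; sub 3 for 2: 3^(3 + 1) + 3; = 84; G_1 = 84−1 = 83
step 1: 83 = 3^(3 + 1) + 2; sub 4 for 3: 4^(4 + 1) + 2; = 1026; G_2 = 1026−1 = 1025
step 2: 1025 = 4^(4 + 1) + 1; sub 5 for 4: 5^(5 + 1) + 1; = 15626; G_3 = 15626−1 = 15625
step 3: 15625 = 5^(5 + 1); sub 6 for 5: 6^(6 + 1); = 279936; G_4 = 279936−1 = 279935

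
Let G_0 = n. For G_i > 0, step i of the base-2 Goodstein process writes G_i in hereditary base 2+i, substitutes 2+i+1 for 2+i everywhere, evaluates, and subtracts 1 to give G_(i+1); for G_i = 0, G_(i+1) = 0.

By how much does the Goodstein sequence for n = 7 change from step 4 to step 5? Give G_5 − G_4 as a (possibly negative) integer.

i=0: 7 = 2^2 + 2 + 1 (b=2); 2→3: 3^3 + 3 + 1 = 31; 31−1 = 30
i=1: 30 = 3^3 + 3 (b=3); 3→4: 4^4 + 4 = 260; 260−1 = 259
i=2: 259 = 4^4 + 3 (b=4); 4→5: 5^5 + 3 = 3128; 3128−1 = 3127
i=3: 3127 = 5^5 + 2 (b=5); 5→6: 6^6 + 2 = 46658; 46658−1 = 46657
i=4: 46657 = 6^6 + 1 (b=6); 6→7: 7^7 + 1 = 823544; 823544−1 = 823543

776886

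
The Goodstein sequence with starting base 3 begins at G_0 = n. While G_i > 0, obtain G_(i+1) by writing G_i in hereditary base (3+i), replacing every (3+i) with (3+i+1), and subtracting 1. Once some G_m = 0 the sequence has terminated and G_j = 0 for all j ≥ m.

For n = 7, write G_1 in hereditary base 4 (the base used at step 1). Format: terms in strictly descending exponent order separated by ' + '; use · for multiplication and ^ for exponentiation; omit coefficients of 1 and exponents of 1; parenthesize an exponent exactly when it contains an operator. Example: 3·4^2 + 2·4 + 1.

i=0: 7 = 2·3 + 1 (b=3); 3→4: 2·4 + 1 = 9; 9−1 = 8
i=1: 8 = 2·4 (b=4); 4→5: 2·5 = 10; 10−1 = 9

2·4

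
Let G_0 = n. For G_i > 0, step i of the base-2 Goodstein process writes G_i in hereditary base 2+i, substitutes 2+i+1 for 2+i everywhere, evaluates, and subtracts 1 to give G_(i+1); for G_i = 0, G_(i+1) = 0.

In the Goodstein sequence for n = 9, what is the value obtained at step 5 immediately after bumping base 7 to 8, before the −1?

50333400

[0] 9 ≡ 2^(2 + 1) + 1 (base 2). Lift 3: 82. −1: 81.
[1] 81 ≡ 3^(3 + 1) (base 3). Lift 4: 1024. −1: 1023.
[2] 1023 ≡ 3·4^4 + 3·4^3 + 3·4^2 + 3·4 + 3 (base 4). Lift 5: 9843. −1: 9842.
[3] 9842 ≡ 3·5^5 + 3·5^3 + 3·5^2 + 3·5 + 2 (base 5). Lift 6: 140744. −1: 140743.
[4] 140743 ≡ 3·6^6 + 3·6^3 + 3·6^2 + 3·6 + 1 (base 6). Lift 7: 2471827. −1: 2471826.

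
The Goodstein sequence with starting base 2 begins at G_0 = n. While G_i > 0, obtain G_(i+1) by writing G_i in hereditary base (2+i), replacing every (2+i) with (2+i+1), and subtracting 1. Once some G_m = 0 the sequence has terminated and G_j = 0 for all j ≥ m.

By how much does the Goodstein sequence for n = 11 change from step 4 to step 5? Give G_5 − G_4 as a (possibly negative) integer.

(0) 11|_2 = 2^(2 + 1) + 2 + 1 ↦ 3^(3 + 1) + 3 + 1|_3 = 85 ⇒ 84
(1) 84|_3 = 3^(3 + 1) + 3 ↦ 4^(4 + 1) + 4|_4 = 1028 ⇒ 1027
(2) 1027|_4 = 4^(4 + 1) + 3 ↦ 5^(5 + 1) + 3|_5 = 15628 ⇒ 15627
(3) 15627|_5 = 5^(5 + 1) + 2 ↦ 6^(6 + 1) + 2|_6 = 279938 ⇒ 279937
(4) 279937|_6 = 6^(6 + 1) + 1 ↦ 7^(7 + 1) + 1|_7 = 5764802 ⇒ 5764801

5484864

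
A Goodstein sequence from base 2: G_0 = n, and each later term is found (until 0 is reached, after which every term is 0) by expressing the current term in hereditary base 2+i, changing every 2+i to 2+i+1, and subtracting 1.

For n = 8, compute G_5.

(0) 8|_2 = 2^(2 + 1) ↦ 3^(3 + 1)|_3 = 81 ⇒ 80
(1) 80|_3 = 2·3^3 + 2·3^2 + 2·3 + 2 ↦ 2·4^4 + 2·4^2 + 2·4 + 2|_4 = 554 ⇒ 553
(2) 553|_4 = 2·4^4 + 2·4^2 + 2·4 + 1 ↦ 2·5^5 + 2·5^2 + 2·5 + 1|_5 = 6311 ⇒ 6310
(3) 6310|_5 = 2·5^5 + 2·5^2 + 2·5 ↦ 2·6^6 + 2·6^2 + 2·6|_6 = 93396 ⇒ 93395
(4) 93395|_6 = 2·6^6 + 2·6^2 + 6 + 5 ↦ 2·7^7 + 2·7^2 + 7 + 5|_7 = 1647196 ⇒ 1647195
(5) 1647195|_7 = 2·7^7 + 2·7^2 + 7 + 4 ↦ 2·8^8 + 2·8^2 + 8 + 4|_8 = 33554572 ⇒ 33554571

1647195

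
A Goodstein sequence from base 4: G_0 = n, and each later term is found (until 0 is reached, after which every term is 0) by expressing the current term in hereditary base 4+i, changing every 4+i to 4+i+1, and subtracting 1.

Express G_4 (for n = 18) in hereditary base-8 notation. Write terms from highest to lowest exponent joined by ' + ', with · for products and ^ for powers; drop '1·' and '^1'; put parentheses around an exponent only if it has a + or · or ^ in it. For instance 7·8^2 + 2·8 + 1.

[0] 18 ≡ 4^2 + 2 (base 4). Lift 5: 27. −1: 26.
[1] 26 ≡ 5^2 + 1 (base 5). Lift 6: 37. −1: 36.
[2] 36 ≡ 6^2 (base 6). Lift 7: 49. −1: 48.
[3] 48 ≡ 6·7 + 6 (base 7). Lift 8: 54. −1: 53.
[4] 53 ≡ 6·8 + 5 (base 8). Lift 9: 59. −1: 58.

6·8 + 5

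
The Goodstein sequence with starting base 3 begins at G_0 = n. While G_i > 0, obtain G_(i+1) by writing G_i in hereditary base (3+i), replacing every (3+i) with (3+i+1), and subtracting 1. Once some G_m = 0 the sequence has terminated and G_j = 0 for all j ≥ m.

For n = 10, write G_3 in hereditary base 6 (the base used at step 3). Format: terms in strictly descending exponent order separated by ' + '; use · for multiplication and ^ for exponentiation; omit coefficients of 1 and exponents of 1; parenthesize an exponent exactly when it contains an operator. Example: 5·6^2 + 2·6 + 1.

10 —HB3→ 3^2 + 1 —bump→ 4^2 + 1 = 17 —(−1)→ 16
16 —HB4→ 4^2 —bump→ 5^2 = 25 —(−1)→ 24
24 —HB5→ 4·5 + 4 —bump→ 4·6 + 4 = 28 —(−1)→ 27
27 —HB6→ 4·6 + 3 —bump→ 4·7 + 3 = 31 —(−1)→ 30

4·6 + 3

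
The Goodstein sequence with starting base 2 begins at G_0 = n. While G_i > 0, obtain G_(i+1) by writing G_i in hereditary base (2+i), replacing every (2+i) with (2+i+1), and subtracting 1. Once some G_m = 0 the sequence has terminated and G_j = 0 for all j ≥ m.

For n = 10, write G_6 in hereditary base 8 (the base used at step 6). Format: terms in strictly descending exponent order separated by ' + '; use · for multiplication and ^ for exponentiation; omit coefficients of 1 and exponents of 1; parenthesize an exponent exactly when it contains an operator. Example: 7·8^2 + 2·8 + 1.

10 —HB2→ 2^(2 + 1) + 2 —bump→ 3^(3 + 1) + 3 = 84 —(−1)→ 83
83 —HB3→ 3^(3 + 1) + 2 —bump→ 4^(4 + 1) + 2 = 1026 —(−1)→ 1025
1025 —HB4→ 4^(4 + 1) + 1 —bump→ 5^(5 + 1) + 1 = 15626 —(−1)→ 15625
15625 —HB5→ 5^(5 + 1) —bump→ 6^(6 + 1) = 279936 —(−1)→ 279935
279935 —HB6→ 5·6^6 + 5·6^5 + 5·6^4 + 5·6^3 + 5·6^2 + 5·6 + 5 —bump→ 5·7^7 + 5·7^5 + 5·7^4 + 5·7^3 + 5·7^2 + 5·7 + 5 = 4215755 —(−1)→ 4215754
4215754 —HB7→ 5·7^7 + 5·7^5 + 5·7^4 + 5·7^3 + 5·7^2 + 5·7 + 4 —bump→ 5·8^8 + 5·8^5 + 5·8^4 + 5·8^3 + 5·8^2 + 5·8 + 4 = 84073324 —(−1)→ 84073323
84073323 —HB8→ 5·8^8 + 5·8^5 + 5·8^4 + 5·8^3 + 5·8^2 + 5·8 + 3 —bump→ 5·9^9 + 5·9^5 + 5·9^4 + 5·9^3 + 5·9^2 + 5·9 + 3 = 1937434593 —(−1)→ 1937434592

5·8^8 + 5·8^5 + 5·8^4 + 5·8^3 + 5·8^2 + 5·8 + 3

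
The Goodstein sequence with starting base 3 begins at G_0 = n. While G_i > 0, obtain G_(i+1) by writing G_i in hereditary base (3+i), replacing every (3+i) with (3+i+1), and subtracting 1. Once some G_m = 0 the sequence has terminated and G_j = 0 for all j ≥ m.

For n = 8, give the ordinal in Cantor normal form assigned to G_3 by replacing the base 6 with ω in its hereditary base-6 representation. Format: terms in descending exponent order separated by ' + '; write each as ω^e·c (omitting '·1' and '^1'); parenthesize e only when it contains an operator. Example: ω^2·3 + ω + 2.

step 0: 8 = 2·3 + 2; sub 4 for 3: 2·4 + 2; = 10; G_1 = 10−1 = 9
step 1: 9 = 2·4 + 1; sub 5 for 4: 2·5 + 1; = 11; G_2 = 11−1 = 10
step 2: 10 = 2·5; sub 6 for 5: 2·6; = 12; G_3 = 12−1 = 11
step 3: 11 = 6 + 5; sub 7 for 6: 7 + 5; = 12; G_4 = 12−1 = 11

ω + 5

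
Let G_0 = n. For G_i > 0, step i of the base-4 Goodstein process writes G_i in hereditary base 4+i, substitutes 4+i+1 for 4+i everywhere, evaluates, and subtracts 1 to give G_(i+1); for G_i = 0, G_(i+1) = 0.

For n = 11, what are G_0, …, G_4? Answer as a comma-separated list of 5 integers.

step 0: 11 = 2·4 + 3; sub 5 for 4: 2·5 + 3; = 13; G_1 = 13−1 = 12
step 1: 12 = 2·5 + 2; sub 6 for 5: 2·6 + 2; = 14; G_2 = 14−1 = 13
step 2: 13 = 2·6 + 1; sub 7 for 6: 2·7 + 1; = 15; G_3 = 15−1 = 14
step 3: 14 = 2·7; sub 8 for 7: 2·8; = 16; G_4 = 16−1 = 15

11, 12, 13, 14, 15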